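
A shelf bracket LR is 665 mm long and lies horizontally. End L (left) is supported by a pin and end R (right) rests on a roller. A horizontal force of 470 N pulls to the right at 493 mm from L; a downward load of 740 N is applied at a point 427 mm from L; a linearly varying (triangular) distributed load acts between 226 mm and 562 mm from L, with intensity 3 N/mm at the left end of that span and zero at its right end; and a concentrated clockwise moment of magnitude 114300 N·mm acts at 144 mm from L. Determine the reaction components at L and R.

Resultant of the triangular load: ½ × 3 × 336 = 504 N, acting at 338 mm from L (one-third of the span from the peak).
Moments about L: R_y·665 − 740·427 − (½·3·336)·338 − 114300 = 0 → R_y = 600632/665 = 903.206 ≈ 903.2 N.
ΣF_y = 0: L_y + 903.206 − 740 − ½·3·336 = 0 → L_y = 340.8 N.
ΣF_x = 0: L_x + 470 = 0 → L_x = -470.0 N.

L_x = -470.0 N, L_y = 340.8 N, R_y = 903.2 N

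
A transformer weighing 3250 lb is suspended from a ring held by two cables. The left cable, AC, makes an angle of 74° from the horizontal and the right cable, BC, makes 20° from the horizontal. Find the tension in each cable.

T_AC = 3061 lb, T_BC = 898.0 lb

ΣF_x = 0: −T_AC·cos74° + T_BC·cos20° = 0 → T_BC = 0.293327·T_AC.
ΣF_y = 0: T_AC·sin74° + T_BC·sin20° = 3250.
Substitute: T_AC·(0.961262 + 0.293327·0.34202) = 3250 → T_AC = 3061.46 ≈ 3061 lb.
Then T_BC = 0.293327 × 3061.46 = 898.0 lb.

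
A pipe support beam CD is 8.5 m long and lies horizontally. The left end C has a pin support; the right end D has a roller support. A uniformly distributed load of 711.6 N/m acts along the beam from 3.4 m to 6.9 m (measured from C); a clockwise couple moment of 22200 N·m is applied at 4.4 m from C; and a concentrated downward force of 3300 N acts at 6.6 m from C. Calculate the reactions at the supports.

Resultant of the distributed load: 711.6 × 3.5 = 2490.6 N at 5.15 m from C.
Taking moments about C: D_y·8.5 − (711.6·3.5)·5.15 − 22200 − 3300·6.6 = 0 → D_y = 56806.59/8.5 = 6683.13 ≈ 6683 N.
ΣF_y = 0: C_y + 6683.13 − 711.6·3.5 − 3300 = 0 → C_y = -892.5 N.
ΣF_x = 0: no horizontal applied forces, so C_x = 0.

C_x = 0, C_y = -892.5 N, D_y = 6683 N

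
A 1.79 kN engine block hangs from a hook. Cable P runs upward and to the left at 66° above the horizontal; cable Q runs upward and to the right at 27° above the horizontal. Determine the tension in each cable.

T_P = 1.597 kN, T_Q = 0.7291 kN

ΣF_x = 0: −T_P·cos66° + T_Q·cos27° = 0 → T_Q = 0.456491·T_P.
ΣF_y = 0: T_P·sin66° + T_Q·sin27° = 1.79.
Substitute: T_P·(0.913545 + 0.456491·0.45399) = 1.79 → T_P = 1.59709 ≈ 1.597 kN.
Then T_Q = 0.456491 × 1.59709 = 0.7291 kN.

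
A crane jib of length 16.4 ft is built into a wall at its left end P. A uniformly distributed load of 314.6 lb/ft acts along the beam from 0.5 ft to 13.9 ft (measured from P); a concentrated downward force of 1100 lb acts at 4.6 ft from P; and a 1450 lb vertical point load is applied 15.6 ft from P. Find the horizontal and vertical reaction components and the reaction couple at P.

Resultant of the distributed load: 314.6 × 13.4 = 4215.64 lb at 7.2 ft from P.
ΣF_x = 0: P_x = 0.
ΣF_y = 0: P_y − 314.6·13.4 − 1100 − 1450 = 0 → P_y = 6766 lb.
ΣM about P: M_P − (314.6·13.4)·7.2 − 1100·4.6 − 1450·15.6 = 0 → M_P = 58030 lb·ft.

P_x = 0, P_y = 6766 lb, M_P = 58030 lb·ft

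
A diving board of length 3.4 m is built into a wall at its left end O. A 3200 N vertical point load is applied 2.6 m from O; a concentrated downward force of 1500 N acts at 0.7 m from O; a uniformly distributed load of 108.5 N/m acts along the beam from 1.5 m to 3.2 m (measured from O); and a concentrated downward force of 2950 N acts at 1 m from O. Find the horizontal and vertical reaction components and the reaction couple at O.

Resultant of the distributed load: 108.5 × 1.7 = 184.45 N at 2.35 m from O.
ΣF_x = 0: O_x = 0.
ΣF_y = 0: O_y − 3200 − 1500 − 108.5·1.7 − 2950 = 0 → O_y = 7834 N.
ΣM about O: M_O − 3200·2.6 − 1500·0.7 − (108.5·1.7)·2.35 − 2950·1 = 0 → M_O = 12750 N·m.

O_x = 0, O_y = 7834 N, M_O = 12750 N·m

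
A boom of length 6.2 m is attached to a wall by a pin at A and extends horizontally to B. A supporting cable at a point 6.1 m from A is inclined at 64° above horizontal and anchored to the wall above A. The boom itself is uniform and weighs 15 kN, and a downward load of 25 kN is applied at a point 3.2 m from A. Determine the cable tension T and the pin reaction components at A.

ΣM about A: T·sin64°·6.1 − 15·3.1 − 25·3.2 = 0 → T = 126.5/(6.1·0.898794) = 23.0728 ≈ 23.07 kN.
ΣF_x = 0: A_x − T·cos64° = 0 → A_x = 23.0728 × 0.438371 = 10.11 kN.
ΣF_y = 0: A_y + T·sin64° − 15 − 25 = 0 → A_y = 40 − 23.0728 × 0.898794 = 19.26 kN.

T = 23.07 kN, A_x = 10.11 kN, A_y = 19.26 kN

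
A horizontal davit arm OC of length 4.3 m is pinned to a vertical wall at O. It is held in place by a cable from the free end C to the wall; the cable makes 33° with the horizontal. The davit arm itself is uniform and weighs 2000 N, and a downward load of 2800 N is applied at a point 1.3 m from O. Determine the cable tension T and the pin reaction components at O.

T = 3390 N, O_x = 2843 N, O_y = 2953 N

ΣM about O: T·sin33°·4.3 − 2000·2.15 − 2800·1.3 = 0 → T = 7940/(4.3·0.544639) = 3390.34 ≈ 3390 N.
ΣF_x = 0: O_x − T·cos33° = 0 → O_x = 3390.34 × 0.838671 = 2843 N.
ΣF_y = 0: O_y + T·sin33° − 2000 − 2800 = 0 → O_y = 4800 − 3390.34 × 0.544639 = 2953 N.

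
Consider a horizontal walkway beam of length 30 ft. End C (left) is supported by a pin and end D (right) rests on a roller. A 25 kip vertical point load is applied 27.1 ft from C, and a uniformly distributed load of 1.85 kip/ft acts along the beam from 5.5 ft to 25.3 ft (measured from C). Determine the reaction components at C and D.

C_x = 0, C_y = 20.24 kip, D_y = 41.39 kip

Resultant of the distributed load: 1.85 × 19.8 = 36.63 kip at 15.4 ft from C.
Taking moments about C: D_y·30 − 25·27.1 − (1.85·19.8)·15.4 = 0 → D_y = 1241.602/30 = 41.3867 ≈ 41.39 kip.
ΣF_y = 0: C_y + 41.3867 − 25 − 1.85·19.8 = 0 → C_y = 20.24 kip.
ΣF_x = 0: no horizontal applied forces, so C_x = 0.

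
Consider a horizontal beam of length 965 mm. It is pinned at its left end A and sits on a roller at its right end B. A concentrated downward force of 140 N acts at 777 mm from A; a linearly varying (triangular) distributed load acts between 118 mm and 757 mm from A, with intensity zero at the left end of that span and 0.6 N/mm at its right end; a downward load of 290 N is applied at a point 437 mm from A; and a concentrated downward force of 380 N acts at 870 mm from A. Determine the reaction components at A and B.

Resultant of the triangular load: ½ × 0.6 × 639 = 191.7 N, acting at 544 mm from A (one-third of the span from the peak).
Moments about A: B_y·965 − 140·777 − (½·0.6·639)·544 − 290·437 − 380·870 = 0 → B_y = 670394.8/965 = 694.71 ≈ 694.7 N.
ΣF_y = 0: A_y + 694.71 − 140 − ½·0.6·639 − 290 − 380 = 0 → A_y = 307.0 N.
ΣF_x = 0: no horizontal applied forces, so A_x = 0.

A_x = 0, A_y = 307.0 N, B_y = 694.7 N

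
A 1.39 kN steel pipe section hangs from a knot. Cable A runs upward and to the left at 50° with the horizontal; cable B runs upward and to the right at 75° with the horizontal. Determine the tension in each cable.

ΣF_x = 0: −T_A·cos50° + T_B·cos75° = 0 → T_B = 2.48354·T_A.
ΣF_y = 0: T_A·sin50° + T_B·sin75° = 1.39.
Substitute: T_A·(0.766044 + 2.48354·0.965926) = 1.39 → T_A = 0.439184 ≈ 0.4392 kN.
Then T_B = 2.48354 × 0.439184 = 1.091 kN.

T_A = 0.4392 kN, T_B = 1.091 kN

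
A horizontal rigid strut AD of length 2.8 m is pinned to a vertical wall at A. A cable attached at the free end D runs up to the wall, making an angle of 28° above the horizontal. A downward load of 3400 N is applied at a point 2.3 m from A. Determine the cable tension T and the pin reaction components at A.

ΣM about A: T·sin28°·2.8 − 3400·2.3 = 0 → T = 7820/(2.8·0.469472) = 5948.93 ≈ 5949 N.
ΣF_x = 0: A_x − T·cos28° = 0 → A_x = 5948.93 × 0.882948 = 5253 N.
ΣF_y = 0: A_y + T·sin28° − 3400 = 0 → A_y = 3400 − 5948.93 × 0.469472 = 607.1 N.

T = 5949 N, A_x = 5253 N, A_y = 607.1 N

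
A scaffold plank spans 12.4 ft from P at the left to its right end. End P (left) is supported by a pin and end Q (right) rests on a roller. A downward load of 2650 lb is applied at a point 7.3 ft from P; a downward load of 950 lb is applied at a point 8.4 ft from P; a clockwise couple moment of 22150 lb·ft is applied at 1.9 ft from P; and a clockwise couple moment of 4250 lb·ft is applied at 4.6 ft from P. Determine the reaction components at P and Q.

Moments about P: Q_y·12.4 − 2650·7.3 − 950·8.4 − 22150 − 4250 = 0 → Q_y = 53725/12.4 = 4332.66 ≈ 4333 lb.
ΣF_y = 0: P_y + 4332.66 − 2650 − 950 = 0 → P_y = -732.7 lb.
ΣF_x = 0: no horizontal applied forces, so P_x = 0.

P_x = 0, P_y = -732.7 lb, Q_y = 4333 lb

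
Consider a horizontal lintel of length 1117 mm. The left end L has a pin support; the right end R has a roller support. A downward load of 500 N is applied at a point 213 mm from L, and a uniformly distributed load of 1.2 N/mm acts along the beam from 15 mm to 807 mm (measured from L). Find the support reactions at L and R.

L_x = 0, L_y = 1005 N, R_y = 445.0 N

Resultant of the distributed load: 1.2 × 792 = 950.4 N at 411 mm from L.
ΣM about L: R_y·1117 − 500·213 − (1.2·792)·411 = 0 → R_y = 497114.4/1117 = 445.044 ≈ 445.0 N.
ΣF_y = 0: L_y + 445.044 − 500 − 1.2·792 = 0 → L_y = 1005 N.
ΣF_x = 0: no horizontal applied forces, so L_x = 0.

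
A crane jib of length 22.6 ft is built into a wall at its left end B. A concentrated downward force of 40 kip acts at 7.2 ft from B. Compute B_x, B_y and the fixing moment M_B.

ΣF_x = 0: B_x = 0.
ΣF_y = 0: B_y − 40 = 0 → B_y = 40.00 kip.
ΣM about B: M_B − 40·7.2 = 0 → M_B = 288.0 kip·ft.

B_x = 0, B_y = 40.00 kip, M_B = 288.0 kip·ft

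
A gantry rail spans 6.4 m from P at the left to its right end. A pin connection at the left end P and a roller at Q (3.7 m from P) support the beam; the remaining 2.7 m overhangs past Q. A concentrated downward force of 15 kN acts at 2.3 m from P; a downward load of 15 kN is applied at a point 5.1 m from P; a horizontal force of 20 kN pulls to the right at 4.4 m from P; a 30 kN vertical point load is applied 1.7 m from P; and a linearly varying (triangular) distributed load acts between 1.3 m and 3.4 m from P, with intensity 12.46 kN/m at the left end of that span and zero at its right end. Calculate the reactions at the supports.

P_x = -20.00 kN, P_y = 22.23 kN, Q_y = 50.86 kN

Resultant of the triangular load: ½ × 12.46 × 2.1 = 13.083 kN, acting at 2 m from P (one-third of the span from the peak).
Moments about P: Q_y·3.7 − 15·2.3 − 15·5.1 − 30·1.7 − (½·12.46·2.1)·2 = 0 → Q_y = 188.166/3.7 = 50.8557 ≈ 50.86 kN.
ΣF_y = 0: P_y + 50.8557 − 15 − 15 − 30 − ½·12.46·2.1 = 0 → P_y = 22.23 kN.
ΣF_x = 0: P_x + 20 = 0 → P_x = -20.00 kN.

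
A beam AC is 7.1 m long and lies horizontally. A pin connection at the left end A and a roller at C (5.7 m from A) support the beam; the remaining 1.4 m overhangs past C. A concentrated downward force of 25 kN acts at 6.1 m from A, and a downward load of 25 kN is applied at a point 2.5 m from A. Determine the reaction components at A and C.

A_x = 0, A_y = 12.28 kN, C_y = 37.72 kN

Moments about A: C_y·5.7 − 25·6.1 − 25·2.5 = 0 → C_y = 215/5.7 = 37.7193 ≈ 37.72 kN.
ΣF_y = 0: A_y + 37.7193 − 25 − 25 = 0 → A_y = 12.28 kN.
ΣF_x = 0: no horizontal applied forces, so A_x = 0.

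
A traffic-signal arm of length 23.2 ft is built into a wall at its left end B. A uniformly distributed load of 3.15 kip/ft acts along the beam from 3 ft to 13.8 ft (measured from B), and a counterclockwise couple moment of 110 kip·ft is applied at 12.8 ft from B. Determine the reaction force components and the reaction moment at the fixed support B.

Resultant of the distributed load: 3.15 × 10.8 = 34.02 kip at 8.4 ft from B.
ΣF_x = 0: B_x = 0.
ΣF_y = 0: B_y − 3.15·10.8 = 0 → B_y = 34.02 kip.
ΣM about B: M_B − (3.15·10.8)·8.4 + 110 = 0 → M_B = 175.8 kip·ft.

B_x = 0, B_y = 34.02 kip, M_B = 175.8 kip·ft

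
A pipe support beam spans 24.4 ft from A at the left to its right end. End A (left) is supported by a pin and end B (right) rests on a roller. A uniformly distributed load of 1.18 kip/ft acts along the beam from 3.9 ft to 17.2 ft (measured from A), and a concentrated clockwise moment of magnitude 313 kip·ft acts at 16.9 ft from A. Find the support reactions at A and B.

A_x = 0, A_y = -3.920 kip, B_y = 19.61 kip

Resultant of the distributed load: 1.18 × 13.3 = 15.694 kip at 10.55 ft from A.
Taking moments about A: B_y·24.4 − (1.18·13.3)·10.55 − 313 = 0 → B_y = 478.5717/24.4 = 19.6136 ≈ 19.61 kip.
ΣF_y = 0: A_y + 19.6136 − 1.18·13.3 = 0 → A_y = -3.920 kip.
ΣF_x = 0: no horizontal applied forces, so A_x = 0.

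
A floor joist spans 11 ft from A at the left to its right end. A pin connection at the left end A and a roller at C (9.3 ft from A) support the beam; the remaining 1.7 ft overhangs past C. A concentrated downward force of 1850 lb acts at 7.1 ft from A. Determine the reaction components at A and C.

ΣM about A: C_y·9.3 − 1850·7.1 = 0 → C_y = 13135/9.3 = 1412.37 ≈ 1412 lb.
ΣF_y = 0: A_y + 1412.37 − 1850 = 0 → A_y = 437.6 lb.
ΣF_x = 0: no horizontal applied forces, so A_x = 0.

A_x = 0, A_y = 437.6 lb, C_y = 1412 lb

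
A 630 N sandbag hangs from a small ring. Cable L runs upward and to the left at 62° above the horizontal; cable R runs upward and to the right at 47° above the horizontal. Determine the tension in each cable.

ΣF_x = 0: −T_L·cos62° + T_R·cos47° = 0 → T_R = 0.688376·T_L.
ΣF_y = 0: T_L·sin62° + T_R·sin47° = 630.
Substitute: T_L·(0.882948 + 0.688376·0.731354) = 630 → T_L = 454.416 ≈ 454.4 N.
Then T_R = 0.688376 × 454.416 = 312.8 N.

T_L = 454.4 N, T_R = 312.8 N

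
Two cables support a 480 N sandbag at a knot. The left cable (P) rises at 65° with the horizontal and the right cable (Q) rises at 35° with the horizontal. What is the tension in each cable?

ΣF_x = 0: −T_P·cos65° + T_Q·cos35° = 0 → T_Q = 0.515922·T_P.
ΣF_y = 0: T_P·sin65° + T_Q·sin35° = 480.
Substitute: T_P·(0.906308 + 0.515922·0.573576) = 480 → T_P = 399.259 ≈ 399.3 N.
Then T_Q = 0.515922 × 399.259 = 206.0 N.

T_P = 399.3 N, T_Q = 206.0 N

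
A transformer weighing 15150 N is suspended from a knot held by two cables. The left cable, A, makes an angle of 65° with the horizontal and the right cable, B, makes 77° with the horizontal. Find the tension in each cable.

T_A = 5536 N, T_B = 10400 N

ΣF_x = 0: −T_A·cos65° + T_B·cos77° = 0 → T_B = 1.87871·T_A.
ΣF_y = 0: T_A·sin65° + T_B·sin77° = 15150.
Substitute: T_A·(0.906308 + 1.87871·0.97437) = 15150 → T_A = 5535.53 ≈ 5536 N.
Then T_B = 1.87871 × 5535.53 = 10400 N.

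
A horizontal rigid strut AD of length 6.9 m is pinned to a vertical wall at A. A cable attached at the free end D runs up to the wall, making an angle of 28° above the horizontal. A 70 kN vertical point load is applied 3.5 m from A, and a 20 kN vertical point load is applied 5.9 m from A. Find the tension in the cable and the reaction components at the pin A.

ΣM about A: T·sin28°·6.9 − 70·3.5 − 20·5.9 = 0 → T = 363/(6.9·0.469472) = 112.059 ≈ 112.1 kN.
ΣF_x = 0: A_x − T·cos28° = 0 → A_x = 112.059 × 0.882948 = 98.94 kN.
ΣF_y = 0: A_y + T·sin28° − 70 − 20 = 0 → A_y = 90 − 112.059 × 0.469472 = 37.39 kN.

T = 112.1 kN, A_x = 98.94 kN, A_y = 37.39 kN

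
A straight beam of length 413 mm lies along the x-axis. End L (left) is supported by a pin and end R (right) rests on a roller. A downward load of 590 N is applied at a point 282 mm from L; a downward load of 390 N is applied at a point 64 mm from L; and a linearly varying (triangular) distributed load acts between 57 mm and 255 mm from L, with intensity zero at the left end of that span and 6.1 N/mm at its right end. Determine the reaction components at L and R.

L_x = 0, L_y = 844.2 N, R_y = 739.7 N

Resultant of the triangular load: ½ × 6.1 × 198 = 603.9 N, acting at 189 mm from L (one-third of the span from the peak).
Taking moments about L: R_y·413 − 590·282 − 390·64 − (½·6.1·198)·189 = 0 → R_y = 305477.1/413 = 739.654 ≈ 739.7 N.
ΣF_y = 0: L_y + 739.654 − 590 − 390 − ½·6.1·198 = 0 → L_y = 844.2 N.
ΣF_x = 0: no horizontal applied forces, so L_x = 0.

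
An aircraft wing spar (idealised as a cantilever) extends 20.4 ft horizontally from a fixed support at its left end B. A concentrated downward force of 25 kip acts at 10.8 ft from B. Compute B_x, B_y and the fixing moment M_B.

ΣF_x = 0: B_x = 0.
ΣF_y = 0: B_y − 25 = 0 → B_y = 25.00 kip.
ΣM about B: M_B − 25·10.8 = 0 → M_B = 270.0 kip·ft.

B_x = 0, B_y = 25.00 kip, M_B = 270.0 kip·ft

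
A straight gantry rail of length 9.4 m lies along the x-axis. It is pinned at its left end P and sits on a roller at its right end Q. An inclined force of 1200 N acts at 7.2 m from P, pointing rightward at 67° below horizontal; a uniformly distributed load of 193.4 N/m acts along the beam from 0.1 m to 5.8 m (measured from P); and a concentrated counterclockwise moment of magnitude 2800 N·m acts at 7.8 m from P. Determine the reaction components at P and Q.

Resultant of the distributed load: 193.4 × 5.7 = 1102.38 N at 2.95 m from P.
ΣM about P: Q_y·9.4 − 1200·sin67°·7.2 − (193.4·5.7)·2.95 + 2800 = 0 → Q_y = 8405.18/9.4 = 894.168 ≈ 894.2 N.
ΣF_y = 0: P_y + 894.168 − 1200·sin67° − 193.4·5.7 = 0 → P_y = 1313 N.
ΣF_x = 0: P_x + 1200·cos67° = 0 → P_x = -468.9 N.

P_x = -468.9 N, P_y = 1313 N, Q_y = 894.2 N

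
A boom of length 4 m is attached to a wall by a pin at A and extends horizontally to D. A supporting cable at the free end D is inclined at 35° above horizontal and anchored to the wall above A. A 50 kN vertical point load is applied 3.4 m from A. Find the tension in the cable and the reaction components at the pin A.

ΣM about A: T·sin35°·4 − 50·3.4 = 0 → T = 170/(4·0.573576) = 74.0965 ≈ 74.10 kN.
ΣF_x = 0: A_x − T·cos35° = 0 → A_x = 74.0965 × 0.819152 = 60.70 kN.
ΣF_y = 0: A_y + T·sin35° − 50 = 0 → A_y = 50 − 74.0965 × 0.573576 = 7.500 kN.

T = 74.10 kN, A_x = 60.70 kN, A_y = 7.500 kN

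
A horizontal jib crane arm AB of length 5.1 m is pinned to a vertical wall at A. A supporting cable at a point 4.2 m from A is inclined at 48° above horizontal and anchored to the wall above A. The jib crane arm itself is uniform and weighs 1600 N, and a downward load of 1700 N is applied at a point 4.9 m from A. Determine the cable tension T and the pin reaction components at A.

T = 3976 N, A_x = 2660 N, A_y = 345.2 N

ΣM about A: T·sin48°·4.2 − 1600·2.55 − 1700·4.9 = 0 → T = 12410/(4.2·0.743145) = 3976.02 ≈ 3976 N.
ΣF_x = 0: A_x − T·cos48° = 0 → A_x = 3976.02 × 0.669131 = 2660 N.
ΣF_y = 0: A_y + T·sin48° − 1600 − 1700 = 0 → A_y = 3300 − 3976.02 × 0.743145 = 345.2 N.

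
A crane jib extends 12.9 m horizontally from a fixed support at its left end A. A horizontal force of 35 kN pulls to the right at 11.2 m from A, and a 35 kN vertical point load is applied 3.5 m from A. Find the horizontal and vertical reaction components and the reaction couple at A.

A_x = -35.00 kN, A_y = 35.00 kN, M_A = 122.5 kN·m

ΣF_x = 0: A_x + 35 = 0 → A_x = -35.00 kN.
ΣF_y = 0: A_y − 35 = 0 → A_y = 35.00 kN.
ΣM about A: M_A − 35·3.5 = 0 → M_A = 122.5 kN·m.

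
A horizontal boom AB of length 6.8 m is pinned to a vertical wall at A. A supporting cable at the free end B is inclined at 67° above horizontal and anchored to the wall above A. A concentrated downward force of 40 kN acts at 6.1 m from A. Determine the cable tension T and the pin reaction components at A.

ΣM about A: T·sin67°·6.8 − 40·6.1 = 0 → T = 244/(6.8·0.920505) = 38.9812 ≈ 38.98 kN.
ΣF_x = 0: A_x − T·cos67° = 0 → A_x = 38.9812 × 0.390731 = 15.23 kN.
ΣF_y = 0: A_y + T·sin67° − 40 = 0 → A_y = 40 − 38.9812 × 0.920505 = 4.118 kN.

T = 38.98 kN, A_x = 15.23 kN, A_y = 4.118 kN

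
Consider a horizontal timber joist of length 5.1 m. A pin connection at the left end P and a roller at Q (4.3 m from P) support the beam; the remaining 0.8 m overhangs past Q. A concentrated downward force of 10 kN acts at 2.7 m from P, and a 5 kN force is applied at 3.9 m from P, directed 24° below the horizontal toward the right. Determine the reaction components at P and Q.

Moments about P: Q_y·4.3 − 10·2.7 − 5·sin24°·3.9 = 0 → Q_y = 34.9314/4.3 = 8.12358 ≈ 8.124 kN.
ΣF_y = 0: P_y + 8.12358 − 10 − 5·sin24° = 0 → P_y = 3.910 kN.
ΣF_x = 0: P_x + 5·cos24° = 0 → P_x = -4.568 kN.

P_x = -4.568 kN, P_y = 3.910 kN, Q_y = 8.124 kN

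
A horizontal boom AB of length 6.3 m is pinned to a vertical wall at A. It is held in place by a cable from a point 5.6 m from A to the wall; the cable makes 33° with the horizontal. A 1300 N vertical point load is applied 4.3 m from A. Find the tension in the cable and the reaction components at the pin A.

ΣM about A: T·sin33°·5.6 − 1300·4.3 = 0 → T = 5590/(5.6·0.544639) = 1832.8 ≈ 1833 N.
ΣF_x = 0: A_x − T·cos33° = 0 → A_x = 1832.8 × 0.838671 = 1537 N.
ΣF_y = 0: A_y + T·sin33° − 1300 = 0 → A_y = 1300 − 1832.8 × 0.544639 = 301.8 N.

T = 1833 N, A_x = 1537 N, A_y = 301.8 N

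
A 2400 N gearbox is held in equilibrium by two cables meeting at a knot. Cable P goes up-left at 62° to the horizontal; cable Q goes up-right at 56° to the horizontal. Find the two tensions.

T_P = 1520 N, T_Q = 1276 N

ΣF_x = 0: −T_P·cos62° + T_Q·cos56° = 0 → T_Q = 0.839552·T_P.
ΣF_y = 0: T_P·sin62° + T_Q·sin56° = 2400.
Substitute: T_P·(0.882948 + 0.839552·0.829038) = 2400 → T_P = 1519.98 ≈ 1520 N.
Then T_Q = 0.839552 × 1519.98 = 1276 N.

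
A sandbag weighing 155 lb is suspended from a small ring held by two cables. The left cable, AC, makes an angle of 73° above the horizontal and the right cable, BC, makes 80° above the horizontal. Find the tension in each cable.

ΣF_x = 0: −T_AC·cos73° + T_BC·cos80° = 0 → T_BC = 1.6837·T_AC.
ΣF_y = 0: T_AC·sin73° + T_BC·sin80° = 155.
Substitute: T_AC·(0.956305 + 1.6837·0.984808) = 155 → T_AC = 59.2864 ≈ 59.29 lb.
Then T_BC = 1.6837 × 59.2864 = 99.82 lb.

T_AC = 59.29 lb, T_BC = 99.82 lb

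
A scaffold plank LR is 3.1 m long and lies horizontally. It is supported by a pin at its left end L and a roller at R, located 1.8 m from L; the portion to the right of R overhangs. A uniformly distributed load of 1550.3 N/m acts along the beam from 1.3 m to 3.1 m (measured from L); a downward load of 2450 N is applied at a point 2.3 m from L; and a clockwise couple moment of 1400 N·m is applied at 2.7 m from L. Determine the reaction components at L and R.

L_x = 0, L_y = -2078 N, R_y = 7319 N

Resultant of the distributed load: 1550.3 × 1.8 = 2790.54 N at 2.2 m from L.
Moments about L: R_y·1.8 − (1550.3·1.8)·2.2 − 2450·2.3 − 1400 = 0 → R_y = 13174.188/1.8 = 7318.99 ≈ 7319 N.
ΣF_y = 0: L_y + 7318.99 − 1550.3·1.8 − 2450 = 0 → L_y = -2078 N.
ΣF_x = 0: no horizontal applied forces, so L_x = 0.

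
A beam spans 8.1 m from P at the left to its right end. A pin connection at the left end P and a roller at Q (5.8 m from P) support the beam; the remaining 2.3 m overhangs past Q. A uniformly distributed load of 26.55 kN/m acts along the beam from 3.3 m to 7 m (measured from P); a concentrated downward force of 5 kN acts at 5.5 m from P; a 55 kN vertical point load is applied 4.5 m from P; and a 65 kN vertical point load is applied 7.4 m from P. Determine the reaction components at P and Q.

P_x = 0, P_y = 5.664 kN, Q_y = 217.6 kN

Resultant of the distributed load: 26.55 × 3.7 = 98.235 kN at 5.15 m from P.
Moments about P: Q_y·5.8 − (26.55·3.7)·5.15 − 5·5.5 − 55·4.5 − 65·7.4 = 0 → Q_y = 1261.91025/5.8 = 217.571 ≈ 217.6 kN.
ΣF_y = 0: P_y + 217.571 − 26.55·3.7 − 5 − 55 − 65 = 0 → P_y = 5.664 kN.
ΣF_x = 0: no horizontal applied forces, so P_x = 0.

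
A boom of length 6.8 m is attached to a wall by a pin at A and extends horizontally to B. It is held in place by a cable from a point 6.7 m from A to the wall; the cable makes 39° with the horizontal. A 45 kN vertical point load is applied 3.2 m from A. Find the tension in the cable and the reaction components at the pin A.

ΣM about A: T·sin39°·6.7 − 45·3.2 = 0 → T = 144/(6.7·0.62932) = 34.152 ≈ 34.15 kN.
ΣF_x = 0: A_x − T·cos39° = 0 → A_x = 34.152 × 0.777146 = 26.54 kN.
ΣF_y = 0: A_y + T·sin39° − 45 = 0 → A_y = 45 − 34.152 × 0.62932 = 23.51 kN.

T = 34.15 kN, A_x = 26.54 kN, A_y = 23.51 kN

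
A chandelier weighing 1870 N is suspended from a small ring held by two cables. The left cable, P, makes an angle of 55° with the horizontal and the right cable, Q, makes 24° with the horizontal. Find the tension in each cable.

ΣF_x = 0: −T_P·cos55° + T_Q·cos24° = 0 → T_Q = 0.627858·T_P.
ΣF_y = 0: T_P·sin55° + T_Q·sin24° = 1870.
Substitute: T_P·(0.819152 + 0.627858·0.406737) = 1870 → T_P = 1740.3 ≈ 1740 N.
Then T_Q = 0.627858 × 1740.3 = 1093 N.

T_P = 1740 N, T_Q = 1093 N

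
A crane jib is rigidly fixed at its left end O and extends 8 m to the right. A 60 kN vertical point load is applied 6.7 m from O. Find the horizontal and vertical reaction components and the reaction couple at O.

O_x = 0, O_y = 60.00 kN, M_O = 402.0 kN·m

ΣF_x = 0: O_x = 0.
ΣF_y = 0: O_y − 60 = 0 → O_y = 60.00 kN.
ΣM about O: M_O − 60·6.7 = 0 → M_O = 402.0 kN·m.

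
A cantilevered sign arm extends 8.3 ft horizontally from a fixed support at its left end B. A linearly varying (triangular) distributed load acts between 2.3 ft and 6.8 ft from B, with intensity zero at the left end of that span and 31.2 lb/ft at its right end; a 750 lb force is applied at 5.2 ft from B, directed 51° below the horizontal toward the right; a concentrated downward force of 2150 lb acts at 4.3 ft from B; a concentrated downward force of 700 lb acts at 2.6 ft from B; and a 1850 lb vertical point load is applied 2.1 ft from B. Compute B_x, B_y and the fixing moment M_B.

Resultant of the triangular load: ½ × 31.2 × 4.5 = 70.2 lb, acting at 5.3 ft from B (one-third of the span from the peak).
ΣF_x = 0: B_x + 750·cos51° = 0 → B_x = -472.0 lb.
ΣF_y = 0: B_y − ½·31.2·4.5 − 750·sin51° − 2150 − 700 − 1850 = 0 → B_y = 5353 lb.
ΣM about B: M_B − (½·31.2·4.5)·5.3 − 750·sin51°·5.2 − 2150·4.3 − 700·2.6 − 1850·2.1 = 0 → M_B = 18350 lb·ft.

B_x = -472.0 lb, B_y = 5353 lb, M_B = 18350 lb·ft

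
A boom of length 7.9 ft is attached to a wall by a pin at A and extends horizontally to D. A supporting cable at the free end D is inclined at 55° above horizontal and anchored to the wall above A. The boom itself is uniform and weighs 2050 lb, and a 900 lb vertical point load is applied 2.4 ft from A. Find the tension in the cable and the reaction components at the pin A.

T = 1585 lb, A_x = 909.2 lb, A_y = 1652 lb

ΣM about A: T·sin55°·7.9 − 2050·3.95 − 900·2.4 = 0 → T = 10257.5/(7.9·0.819152) = 1585.08 ≈ 1585 lb.
ΣF_x = 0: A_x − T·cos55° = 0 → A_x = 1585.08 × 0.573576 = 909.2 lb.
ΣF_y = 0: A_y + T·sin55° − 2050 − 900 = 0 → A_y = 2950 − 1585.08 × 0.819152 = 1652 lb.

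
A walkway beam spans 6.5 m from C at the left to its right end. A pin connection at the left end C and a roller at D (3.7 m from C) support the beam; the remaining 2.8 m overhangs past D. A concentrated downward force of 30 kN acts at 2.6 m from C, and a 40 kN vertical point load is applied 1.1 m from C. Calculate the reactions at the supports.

C_x = 0, C_y = 37.03 kN, D_y = 32.97 kN

Moments about C: D_y·3.7 − 30·2.6 − 40·1.1 = 0 → D_y = 122/3.7 = 32.973 ≈ 32.97 kN.
ΣF_y = 0: C_y + 32.973 − 30 − 40 = 0 → C_y = 37.03 kN.
ΣF_x = 0: no horizontal applied forces, so C_x = 0.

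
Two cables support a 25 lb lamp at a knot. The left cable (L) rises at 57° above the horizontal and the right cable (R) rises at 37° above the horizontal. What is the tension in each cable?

T_L = 20.01 lb, T_R = 13.65 lb

ΣF_x = 0: −T_L·cos57° + T_R·cos37° = 0 → T_R = 0.681962·T_L.
ΣF_y = 0: T_L·sin57° + T_R·sin37° = 25.
Substitute: T_L·(0.838671 + 0.681962·0.601815) = 25 → T_L = 20.0146 ≈ 20.01 lb.
Then T_R = 0.681962 × 20.0146 = 13.65 lb.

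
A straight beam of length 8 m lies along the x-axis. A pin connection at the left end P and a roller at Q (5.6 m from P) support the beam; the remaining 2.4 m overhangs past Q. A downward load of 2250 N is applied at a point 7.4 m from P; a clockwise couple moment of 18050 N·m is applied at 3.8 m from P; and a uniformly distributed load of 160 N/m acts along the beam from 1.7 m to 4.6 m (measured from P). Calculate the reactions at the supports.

P_x = 0, P_y = -3743 N, Q_y = 6457 N

Resultant of the distributed load: 160 × 2.9 = 464 N at 3.15 m from P.
ΣM about P: Q_y·5.6 − 2250·7.4 − 18050 − (160·2.9)·3.15 = 0 → Q_y = 36161.6/5.6 = 6457.43 ≈ 6457 N.
ΣF_y = 0: P_y + 6457.43 − 2250 − 160·2.9 = 0 → P_y = -3743 N.
ΣF_x = 0: no horizontal applied forces, so P_x = 0.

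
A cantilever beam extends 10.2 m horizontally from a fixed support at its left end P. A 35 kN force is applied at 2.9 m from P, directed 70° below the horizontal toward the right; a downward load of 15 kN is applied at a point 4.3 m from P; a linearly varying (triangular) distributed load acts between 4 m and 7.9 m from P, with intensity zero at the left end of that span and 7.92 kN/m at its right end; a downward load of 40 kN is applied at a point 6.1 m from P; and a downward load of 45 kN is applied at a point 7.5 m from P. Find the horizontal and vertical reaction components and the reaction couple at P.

P_x = -11.97 kN, P_y = 148.3 kN, M_P = 843.3 kN·m

Resultant of the triangular load: ½ × 7.92 × 3.9 = 15.444 kN, acting at 6.6 m from P (one-third of the span from the peak).
ΣF_x = 0: P_x + 35·cos70° = 0 → P_x = -11.97 kN.
ΣF_y = 0: P_y − 35·sin70° − 15 − ½·7.92·3.9 − 40 − 45 = 0 → P_y = 148.3 kN.
ΣM about P: M_P − 35·sin70°·2.9 − 15·4.3 − (½·7.92·3.9)·6.6 − 40·6.1 − 45·7.5 = 0 → M_P = 843.3 kN·m.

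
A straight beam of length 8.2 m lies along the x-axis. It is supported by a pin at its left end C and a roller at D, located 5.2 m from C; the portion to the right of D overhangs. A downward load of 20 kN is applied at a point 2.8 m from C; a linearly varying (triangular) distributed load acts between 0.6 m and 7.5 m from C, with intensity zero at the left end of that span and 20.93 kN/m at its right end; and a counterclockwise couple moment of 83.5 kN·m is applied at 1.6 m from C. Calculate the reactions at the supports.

Resultant of the triangular load: ½ × 20.93 × 6.9 = 72.2085 kN, acting at 5.2 m from C (one-third of the span from the peak).
ΣM about C: D_y·5.2 − 20·2.8 − (½·20.93·6.9)·5.2 + 83.5 = 0 → D_y = 347.9842/5.2 = 66.92 kN.
ΣF_y = 0: C_y + 66.92 − 20 − ½·20.93·6.9 = 0 → C_y = 25.29 kN.
ΣF_x = 0: no horizontal applied forces, so C_x = 0.

C_x = 0, C_y = 25.29 kN, D_y = 66.92 kN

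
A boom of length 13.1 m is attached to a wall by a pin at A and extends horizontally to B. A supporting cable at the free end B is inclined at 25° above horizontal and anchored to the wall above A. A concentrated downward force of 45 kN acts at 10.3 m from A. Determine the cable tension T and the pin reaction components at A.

ΣM about A: T·sin25°·13.1 − 45·10.3 = 0 → T = 463.5/(13.1·0.422618) = 83.7202 ≈ 83.72 kN.
ΣF_x = 0: A_x − T·cos25° = 0 → A_x = 83.7202 × 0.906308 = 75.88 kN.
ΣF_y = 0: A_y + T·sin25° − 45 = 0 → A_y = 45 − 83.7202 × 0.422618 = 9.618 kN.

T = 83.72 kN, A_x = 75.88 kN, A_y = 9.618 kN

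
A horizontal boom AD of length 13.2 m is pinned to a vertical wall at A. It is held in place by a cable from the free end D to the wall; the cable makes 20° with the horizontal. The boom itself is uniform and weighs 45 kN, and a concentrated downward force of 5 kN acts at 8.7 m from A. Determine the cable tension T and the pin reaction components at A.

ΣM about A: T·sin20°·13.2 − 45·6.6 − 5·8.7 = 0 → T = 340.5/(13.2·0.34202) = 75.4209 ≈ 75.42 kN.
ΣF_x = 0: A_x − T·cos20° = 0 → A_x = 75.4209 × 0.939693 = 70.87 kN.
ΣF_y = 0: A_y + T·sin20° − 45 − 5 = 0 → A_y = 50 − 75.4209 × 0.34202 = 24.20 kN.

T = 75.42 kN, A_x = 70.87 kN, A_y = 24.20 kN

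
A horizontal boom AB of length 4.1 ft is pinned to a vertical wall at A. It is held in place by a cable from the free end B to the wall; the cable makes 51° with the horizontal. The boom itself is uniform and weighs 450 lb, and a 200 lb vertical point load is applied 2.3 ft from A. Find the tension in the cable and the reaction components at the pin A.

T = 433.9 lb, A_x = 273.1 lb, A_y = 312.8 lb

ΣM about A: T·sin51°·4.1 − 450·2.05 − 200·2.3 = 0 → T = 1382.5/(4.1·0.777146) = 433.889 ≈ 433.9 lb.
ΣF_x = 0: A_x − T·cos51° = 0 → A_x = 433.889 × 0.62932 = 273.1 lb.
ΣF_y = 0: A_y + T·sin51° − 450 − 200 = 0 → A_y = 650 − 433.889 × 0.777146 = 312.8 lb.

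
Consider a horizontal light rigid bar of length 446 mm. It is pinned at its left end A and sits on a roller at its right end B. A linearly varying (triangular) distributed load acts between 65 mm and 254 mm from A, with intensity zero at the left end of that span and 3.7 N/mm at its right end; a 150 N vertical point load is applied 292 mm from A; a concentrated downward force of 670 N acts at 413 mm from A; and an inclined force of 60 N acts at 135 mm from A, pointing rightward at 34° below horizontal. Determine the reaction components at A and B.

Resultant of the triangular load: ½ × 3.7 × 189 = 349.65 N, acting at 191 mm from A (one-third of the span from the peak).
ΣM about A: B_y·446 − (½·3.7·189)·191 − 150·292 − 670·413 − 60·sin34°·135 = 0 → B_y = 391823/446 = 878.527 ≈ 878.5 N.
ΣF_y = 0: A_y + 878.527 − ½·3.7·189 − 150 − 670 − 60·sin34° = 0 → A_y = 324.7 N.
ΣF_x = 0: A_x + 60·cos34° = 0 → A_x = -49.74 N.

A_x = -49.74 N, A_y = 324.7 N, B_y = 878.5 N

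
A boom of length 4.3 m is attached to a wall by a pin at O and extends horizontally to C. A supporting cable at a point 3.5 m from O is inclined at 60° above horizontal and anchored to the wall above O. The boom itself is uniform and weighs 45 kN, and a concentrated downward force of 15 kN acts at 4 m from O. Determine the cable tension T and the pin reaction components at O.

ΣM about O: T·sin60°·3.5 − 45·2.15 − 15·4 = 0 → T = 156.75/(3.5·0.866025) = 51.7141 ≈ 51.71 kN.
ΣF_x = 0: O_x − T·cos60° = 0 → O_x = 51.7141 × 0.5 = 25.86 kN.
ΣF_y = 0: O_y + T·sin60° − 45 − 15 = 0 → O_y = 60 − 51.7141 × 0.866025 = 15.21 kN.

T = 51.71 kN, O_x = 25.86 kN, O_y = 15.21 kN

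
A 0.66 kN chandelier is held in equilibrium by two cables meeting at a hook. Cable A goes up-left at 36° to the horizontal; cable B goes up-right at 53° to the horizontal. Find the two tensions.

T_A = 0.3973 kN, T_B = 0.5340 kN

ΣF_x = 0: −T_A·cos36° + T_B·cos53° = 0 → T_B = 1.3443·T_A.
ΣF_y = 0: T_A·sin36° + T_B·sin53° = 0.66.
Substitute: T_A·(0.587785 + 1.3443·0.798636) = 0.66 → T_A = 0.397257 ≈ 0.3973 kN.
Then T_B = 1.3443 × 0.397257 = 0.5340 kN.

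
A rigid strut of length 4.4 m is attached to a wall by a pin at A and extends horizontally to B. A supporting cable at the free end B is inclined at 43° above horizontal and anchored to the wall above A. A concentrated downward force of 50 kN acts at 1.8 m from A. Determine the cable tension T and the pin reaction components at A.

ΣM about A: T·sin43°·4.4 − 50·1.8 = 0 → T = 90/(4.4·0.681998) = 29.9921 ≈ 29.99 kN.
ΣF_x = 0: A_x − T·cos43° = 0 → A_x = 29.9921 × 0.731354 = 21.93 kN.
ΣF_y = 0: A_y + T·sin43° − 50 = 0 → A_y = 50 − 29.9921 × 0.681998 = 29.55 kN.

T = 29.99 kN, A_x = 21.93 kN, A_y = 29.55 kN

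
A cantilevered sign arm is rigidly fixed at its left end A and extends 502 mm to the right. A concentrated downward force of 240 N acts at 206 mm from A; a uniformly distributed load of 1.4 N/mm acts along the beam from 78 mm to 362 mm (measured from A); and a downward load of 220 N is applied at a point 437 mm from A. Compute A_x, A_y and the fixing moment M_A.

A_x = 0, A_y = 857.6 N, M_A = 233100 N·mm

Resultant of the distributed load: 1.4 × 284 = 397.6 N at 220 mm from A.
ΣF_x = 0: A_x = 0.
ΣF_y = 0: A_y − 240 − 1.4·284 − 220 = 0 → A_y = 857.6 N.
ΣM about A: M_A − 240·206 − (1.4·284)·220 − 220·437 = 0 → M_A = 233100 N·mm.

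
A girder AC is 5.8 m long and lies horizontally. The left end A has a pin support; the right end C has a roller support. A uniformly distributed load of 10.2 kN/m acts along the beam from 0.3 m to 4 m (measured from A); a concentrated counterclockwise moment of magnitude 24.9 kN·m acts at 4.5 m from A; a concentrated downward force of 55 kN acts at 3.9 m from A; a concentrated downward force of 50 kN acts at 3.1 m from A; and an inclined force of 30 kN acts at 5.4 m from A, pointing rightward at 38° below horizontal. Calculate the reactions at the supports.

Resultant of the distributed load: 10.2 × 3.7 = 37.74 kN at 2.15 m from A.
Moments about A: C_y·5.8 − (10.2·3.7)·2.15 + 24.9 − 55·3.9 − 50·3.1 − 30·sin38°·5.4 = 0 → C_y = 525.478/5.8 = 90.5997 ≈ 90.60 kN.
ΣF_y = 0: A_y + 90.5997 − 10.2·3.7 − 55 − 50 − 30·sin38° = 0 → A_y = 70.61 kN.
ΣF_x = 0: A_x + 30·cos38° = 0 → A_x = -23.64 kN.

A_x = -23.64 kN, A_y = 70.61 kN, C_y = 90.60 kN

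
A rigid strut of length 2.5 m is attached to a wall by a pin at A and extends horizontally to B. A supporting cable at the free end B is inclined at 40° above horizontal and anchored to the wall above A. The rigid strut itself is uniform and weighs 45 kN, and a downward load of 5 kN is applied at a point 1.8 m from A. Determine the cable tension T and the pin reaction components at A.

T = 40.60 kN, A_x = 31.10 kN, A_y = 23.90 kN

ΣM about A: T·sin40°·2.5 − 45·1.25 − 5·1.8 = 0 → T = 65.25/(2.5·0.642788) = 40.6044 ≈ 40.60 kN.
ΣF_x = 0: A_x − T·cos40° = 0 → A_x = 40.6044 × 0.766044 = 31.10 kN.
ΣF_y = 0: A_y + T·sin40° − 45 − 5 = 0 → A_y = 50 − 40.6044 × 0.642788 = 23.90 kN.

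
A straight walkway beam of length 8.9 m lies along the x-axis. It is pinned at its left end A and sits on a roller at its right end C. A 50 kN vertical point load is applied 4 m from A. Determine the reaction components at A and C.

Taking moments about A: C_y·8.9 − 50·4 = 0 → C_y = 200/8.9 = 22.4719 ≈ 22.47 kN.
ΣF_y = 0: A_y + 22.4719 − 50 = 0 → A_y = 27.53 kN.
ΣF_x = 0: no horizontal applied forces, so A_x = 0.

A_x = 0, A_y = 27.53 kN, C_y = 22.47 kN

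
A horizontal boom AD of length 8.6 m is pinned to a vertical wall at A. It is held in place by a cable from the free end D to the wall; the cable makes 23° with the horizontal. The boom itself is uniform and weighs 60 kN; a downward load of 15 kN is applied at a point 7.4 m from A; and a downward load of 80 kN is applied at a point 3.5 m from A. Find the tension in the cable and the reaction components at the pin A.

ΣM about A: T·sin23°·8.6 − 60·4.3 − 15·7.4 − 80·3.5 = 0 → T = 649/(8.6·0.390731) = 193.138 ≈ 193.1 kN.
ΣF_x = 0: A_x − T·cos23° = 0 → A_x = 193.138 × 0.920505 = 177.8 kN.
ΣF_y = 0: A_y + T·sin23° − 60 − 15 − 80 = 0 → A_y = 155 − 193.138 × 0.390731 = 79.53 kN.

T = 193.1 kN, A_x = 177.8 kN, A_y = 79.53 kN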